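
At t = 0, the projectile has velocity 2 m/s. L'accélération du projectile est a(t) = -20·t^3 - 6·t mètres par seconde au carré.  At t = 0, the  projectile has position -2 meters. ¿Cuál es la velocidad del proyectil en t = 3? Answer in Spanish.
Necesitamos integrar nuestra ecuación de la aceleración a(t) = -20·t^3 - 6·t 1 vez. La integral de la aceleración, con v(0) = 2, da la velocidad: v(t) = -5·t^4 - 3·t^2 + 2. Tenemos la velocidad v(t) = -5·t^4 - 3·t^2 + 2. Sustituyendo t = 3: v(3) = -430.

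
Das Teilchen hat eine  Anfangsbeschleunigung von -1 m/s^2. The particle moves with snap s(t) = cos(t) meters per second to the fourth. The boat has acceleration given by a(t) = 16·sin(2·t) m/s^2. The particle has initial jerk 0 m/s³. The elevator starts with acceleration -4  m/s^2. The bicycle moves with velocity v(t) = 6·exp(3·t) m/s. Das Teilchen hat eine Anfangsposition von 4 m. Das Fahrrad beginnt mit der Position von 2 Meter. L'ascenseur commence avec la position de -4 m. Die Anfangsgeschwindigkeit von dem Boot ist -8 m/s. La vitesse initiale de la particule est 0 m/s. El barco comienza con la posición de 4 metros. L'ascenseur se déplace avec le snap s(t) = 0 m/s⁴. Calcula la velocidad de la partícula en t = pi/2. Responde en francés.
En partant du snap s(t) = cos(t), nous prenons 3 primitives. L'intégrale du snap, avec j(0) = 0, donne le jerk: j(t) = sin(t). En prenant ∫j(t)dt et en appliquant a(0) = -1, nous trouvons a(t) = -cos(t). La primitive de l'accélération est la vitesse. En utilisant v(0) = 0, nous obtenons v(t) = -sin(t). En utilisant v(t) = -sin(t) et en substituant t = pi/2, nous trouvons v = -1.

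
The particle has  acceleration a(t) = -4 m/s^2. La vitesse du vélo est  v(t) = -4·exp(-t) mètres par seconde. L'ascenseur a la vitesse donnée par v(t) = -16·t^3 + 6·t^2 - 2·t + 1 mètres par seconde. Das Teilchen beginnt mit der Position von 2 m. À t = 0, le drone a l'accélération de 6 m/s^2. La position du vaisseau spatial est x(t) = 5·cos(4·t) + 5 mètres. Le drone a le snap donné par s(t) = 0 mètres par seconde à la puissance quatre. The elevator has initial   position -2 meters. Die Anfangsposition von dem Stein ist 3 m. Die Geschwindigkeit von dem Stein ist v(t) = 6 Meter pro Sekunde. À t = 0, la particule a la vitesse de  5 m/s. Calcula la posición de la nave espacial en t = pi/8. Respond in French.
De l'équation de la position x(t) = 5·cos(4·t) + 5, nous substituons t = pi/8 pour obtenir x = 5.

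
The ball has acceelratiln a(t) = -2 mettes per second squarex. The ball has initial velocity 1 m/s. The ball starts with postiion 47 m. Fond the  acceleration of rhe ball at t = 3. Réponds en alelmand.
Mit a(t) = -2 und Einsetzen von t = 3, finden wir a = -2.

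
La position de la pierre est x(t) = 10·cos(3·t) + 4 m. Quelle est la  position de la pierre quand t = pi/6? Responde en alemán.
Mit x(t) = 10·cos(3·t) + 4 und Einsetzen von t = pi/6, finden wir x = 4.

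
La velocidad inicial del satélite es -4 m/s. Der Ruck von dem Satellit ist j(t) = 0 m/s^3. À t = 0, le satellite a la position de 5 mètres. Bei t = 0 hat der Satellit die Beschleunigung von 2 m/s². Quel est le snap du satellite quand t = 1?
Pour résoudre ceci, nous devons prendre 1 dérivée de notre équation du jerk j(t) = 0. En prenant d/dt de j(t), nous trouvons s(t) = 0. Nous avons le snap s(t) = 0. En substituant t = 1: s(1) = 0.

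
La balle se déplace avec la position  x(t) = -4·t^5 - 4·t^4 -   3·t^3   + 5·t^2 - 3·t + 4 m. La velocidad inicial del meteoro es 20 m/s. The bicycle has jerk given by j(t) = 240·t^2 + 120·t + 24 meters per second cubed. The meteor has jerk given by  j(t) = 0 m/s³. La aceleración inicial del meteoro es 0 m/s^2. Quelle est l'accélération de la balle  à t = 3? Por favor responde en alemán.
Um dies zu lösen, müssen wir 2 Ableitungen unserer Gleichung für die Position x(t) = -4·t^5 - 4·t^4 - 3·t^3 + 5·t^2 - 3·t + 4 nehmen. Die Ableitung von der Position ergibt die Geschwindigkeit: v(t) = -20·t^4 - 16·t^3 - 9·t^2 + 10·t - 3. Durch Ableiten von der Geschwindigkeit erhalten wir die Beschleunigung: a(t) = -80·t^3 - 48·t^2 - 18·t + 10. Wir haben die Beschleunigung a(t) = -80·t^3 - 48·t^2 - 18·t + 10. Durch Einsetzen von t = 3: a(3) = -2636.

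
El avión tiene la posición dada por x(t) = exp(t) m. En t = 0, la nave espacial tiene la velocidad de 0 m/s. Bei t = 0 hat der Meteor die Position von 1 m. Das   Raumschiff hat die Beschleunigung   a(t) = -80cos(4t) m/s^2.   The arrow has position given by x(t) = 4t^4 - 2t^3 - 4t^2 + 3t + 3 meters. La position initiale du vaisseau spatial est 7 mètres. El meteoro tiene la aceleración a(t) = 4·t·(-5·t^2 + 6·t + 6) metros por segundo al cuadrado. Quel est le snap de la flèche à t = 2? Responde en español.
Partiendo de la posición x(t) = 4·t^4 - 2·t^3 - 4·t^2 + 3·t + 3, tomamos 4 derivadas. Derivando la posición, obtenemos la velocidad: v(t) = 16·t^3 - 6·t^2 - 8·t + 3. La derivada de la velocidad da la aceleración: a(t) = 48·t^2 - 12·t - 8. La derivada de la aceleración da la sacudida: j(t) = 96·t - 12. Derivando la sacudida, obtenemos el snap: s(t) = 96. Usando s(t) = 96 y sustituyendo t = 2, encontramos s = 96.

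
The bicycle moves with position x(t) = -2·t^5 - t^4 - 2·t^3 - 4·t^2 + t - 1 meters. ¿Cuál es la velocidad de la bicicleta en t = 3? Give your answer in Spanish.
Para resolver esto, necesitamos tomar 1 derivada de nuestra ecuación de la posición x(t) = -2·t^5 - t^4 - 2·t^3 - 4·t^2 + t - 1. Derivando la posición, obtenemos la velocidad: v(t) = -10·t^4 - 4·t^3 - 6·t^2 - 8·t + 1. Usando v(t) = -10·t^4 - 4·t^3 - 6·t^2 - 8·t + 1 y sustituyendo t = 3, encontramos v = -995.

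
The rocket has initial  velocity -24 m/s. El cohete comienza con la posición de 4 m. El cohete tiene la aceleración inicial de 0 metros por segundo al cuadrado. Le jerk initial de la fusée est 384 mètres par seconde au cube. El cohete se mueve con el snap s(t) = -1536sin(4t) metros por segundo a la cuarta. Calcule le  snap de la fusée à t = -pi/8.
De l'équation du snap s(t) = -1536·sin(4·t), nous substituons t = -pi/8 pour obtenir s = 1536.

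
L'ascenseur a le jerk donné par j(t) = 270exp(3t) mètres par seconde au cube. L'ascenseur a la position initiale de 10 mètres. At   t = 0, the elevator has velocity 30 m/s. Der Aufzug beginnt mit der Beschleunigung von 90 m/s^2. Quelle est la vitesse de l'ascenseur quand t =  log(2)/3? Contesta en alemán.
Um dies zu lösen, müssen wir 2 Integrale unserer Gleichung für den Ruck j(t) = 270·exp(3·t) finden. Die Stammfunktion von dem Ruck ist die Beschleunigung. Mit a(0) = 90 erhalten wir a(t) = 90·exp(3·t). Mit ∫a(t)dt und Anwendung von v(0) = 30, finden wir v(t) = 30·exp(3·t). Mit v(t) = 30·exp(3·t) und Einsetzen von t = log(2)/3, finden wir v = 60.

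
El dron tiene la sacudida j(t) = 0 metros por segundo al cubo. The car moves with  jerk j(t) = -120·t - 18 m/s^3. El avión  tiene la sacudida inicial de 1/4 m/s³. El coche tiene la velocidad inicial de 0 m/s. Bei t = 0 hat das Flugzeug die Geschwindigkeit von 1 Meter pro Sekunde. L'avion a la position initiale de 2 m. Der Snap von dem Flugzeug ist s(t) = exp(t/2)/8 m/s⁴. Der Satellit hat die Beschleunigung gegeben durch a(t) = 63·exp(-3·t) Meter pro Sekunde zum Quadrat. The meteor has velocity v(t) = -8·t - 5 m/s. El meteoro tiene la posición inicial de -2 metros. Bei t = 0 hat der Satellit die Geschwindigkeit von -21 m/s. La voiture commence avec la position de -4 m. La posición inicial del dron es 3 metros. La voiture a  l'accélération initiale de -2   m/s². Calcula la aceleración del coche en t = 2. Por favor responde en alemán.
Ausgehend von dem Ruck j(t) = -120·t - 18, nehmen wir 1 Integral. Das Integral von dem Ruck ist die Beschleunigung. Mit a(0) = -2 erhalten wir a(t) = -60·t^2 - 18·t - 2. Wir haben die Beschleunigung a(t) = -60·t^2 - 18·t - 2. Durch Einsetzen von t = 2: a(2) = -278.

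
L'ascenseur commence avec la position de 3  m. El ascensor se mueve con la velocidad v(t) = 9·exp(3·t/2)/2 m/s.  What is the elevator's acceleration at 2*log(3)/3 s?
Starting from velocity v(t) = 9·exp(3·t/2)/2, we take 1 derivative. Taking d/dt of v(t), we find a(t) = 27·exp(3·t/2)/4. We have acceleration a(t) = 27·exp(3·t/2)/4. Substituting t = 2*log(3)/3: a(2*log(3)/3) = 81/4.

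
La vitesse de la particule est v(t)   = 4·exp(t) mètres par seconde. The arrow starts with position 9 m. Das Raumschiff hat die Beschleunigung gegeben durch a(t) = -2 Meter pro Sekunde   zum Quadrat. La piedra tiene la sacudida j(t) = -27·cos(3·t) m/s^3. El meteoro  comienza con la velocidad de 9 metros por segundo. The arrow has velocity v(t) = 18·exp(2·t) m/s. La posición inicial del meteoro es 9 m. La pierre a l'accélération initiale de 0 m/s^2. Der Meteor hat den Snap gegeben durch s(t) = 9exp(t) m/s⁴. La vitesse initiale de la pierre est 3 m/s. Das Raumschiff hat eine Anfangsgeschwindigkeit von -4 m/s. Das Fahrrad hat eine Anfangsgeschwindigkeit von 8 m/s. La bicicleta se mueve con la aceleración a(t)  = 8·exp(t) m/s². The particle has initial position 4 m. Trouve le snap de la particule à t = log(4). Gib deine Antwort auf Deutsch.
Wir müssen unsere Gleichung für die Geschwindigkeit v(t) = 4·exp(t) 3-mal ableiten. Mit d/dt von v(t) finden wir a(t) = 4·exp(t). Durch Ableiten von der Beschleunigung erhalten wir den Ruck: j(t) = 4·exp(t). Mit d/dt von j(t) finden wir s(t) = 4·exp(t). Aus der Gleichung für den Snap s(t) = 4·exp(t), setzen wir t = log(4) ein und erhalten s = 16.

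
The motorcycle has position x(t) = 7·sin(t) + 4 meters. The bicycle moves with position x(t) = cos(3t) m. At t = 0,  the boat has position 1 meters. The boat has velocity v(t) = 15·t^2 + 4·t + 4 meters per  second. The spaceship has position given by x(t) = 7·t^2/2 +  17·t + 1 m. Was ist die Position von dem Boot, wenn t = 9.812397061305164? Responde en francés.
Nous devons trouver la primitive de notre équation de la vitesse v(t) = 15·t^2 + 4·t + 4 1 fois. L'intégrale de la vitesse, avec x(0) = 1, donne la position: x(t) = 5·t^3 + 2·t^2 + 4·t + 1. De l'équation de la position x(t) = 5·t^3 + 2·t^2 + 4·t + 1, nous substituons t = 9.812397061305164 pour obtenir x = 4956.65766847317.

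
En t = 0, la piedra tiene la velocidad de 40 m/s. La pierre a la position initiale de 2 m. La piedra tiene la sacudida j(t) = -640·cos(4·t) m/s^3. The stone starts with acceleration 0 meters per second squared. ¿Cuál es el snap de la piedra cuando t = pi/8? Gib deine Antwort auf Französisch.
En partant du jerk j(t) = -640·cos(4·t), nous prenons 1 dérivée. En prenant d/dt de j(t), nous trouvons s(t) = 2560·sin(4·t). En utilisant s(t) = 2560·sin(4·t) et en substituant t = pi/8, nous trouvons s = 2560.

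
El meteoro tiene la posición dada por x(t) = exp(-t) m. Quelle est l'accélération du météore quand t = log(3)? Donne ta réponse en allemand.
Um dies zu lösen, müssen wir 2 Ableitungen unserer Gleichung für die Position x(t) = exp(-t) nehmen. Mit d/dt von x(t) finden wir v(t) = -exp(-t). Mit d/dt von v(t) finden wir a(t) = exp(-t). Wir haben die Beschleunigung a(t) = exp(-t). Durch Einsetzen von t = log(3): a(log(3)) = 1/3.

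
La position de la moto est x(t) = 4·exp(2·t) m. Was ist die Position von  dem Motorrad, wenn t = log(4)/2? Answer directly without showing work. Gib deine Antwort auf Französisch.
La position à t = log(4)/2 est x = 16.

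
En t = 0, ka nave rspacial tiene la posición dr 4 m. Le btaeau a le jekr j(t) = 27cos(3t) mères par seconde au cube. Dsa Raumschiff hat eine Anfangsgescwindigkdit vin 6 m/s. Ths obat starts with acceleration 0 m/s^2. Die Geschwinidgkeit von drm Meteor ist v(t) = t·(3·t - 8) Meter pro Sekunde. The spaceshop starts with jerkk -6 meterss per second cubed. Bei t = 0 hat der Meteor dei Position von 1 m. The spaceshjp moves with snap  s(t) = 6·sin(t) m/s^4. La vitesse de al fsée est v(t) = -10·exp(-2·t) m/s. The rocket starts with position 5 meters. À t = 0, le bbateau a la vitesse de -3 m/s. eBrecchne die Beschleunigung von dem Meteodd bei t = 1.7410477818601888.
Um dies zu lösen, müssen wir 1 Ableitung unserer Gleichung für die Geschwindigkeit v(t) = t·(3·t - 8) nehmen. Mit d/dt von v(t) finden wir a(t) = 6·t - 8. Mit a(t) = 6·t - 8 und Einsetzen von t = 1.7410477818601888, finden wir a = 2.44628669116113.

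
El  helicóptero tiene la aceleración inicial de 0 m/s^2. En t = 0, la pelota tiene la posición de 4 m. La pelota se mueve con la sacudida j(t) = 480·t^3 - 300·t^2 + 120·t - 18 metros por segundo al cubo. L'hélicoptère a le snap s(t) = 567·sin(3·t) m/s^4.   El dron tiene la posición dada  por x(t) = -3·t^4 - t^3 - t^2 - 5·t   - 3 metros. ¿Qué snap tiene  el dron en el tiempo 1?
Partiendo de la posición x(t) = -3·t^4 - t^3 - t^2 - 5·t - 3, tomamos 4 derivadas. La derivada de la posición da la velocidad: v(t) = -12·t^3 - 3·t^2 - 2·t - 5. Tomando d/dt de v(t), encontramos a(t) = -36·t^2 - 6·t - 2. Derivando la aceleración, obtenemos la sacudida: j(t) = -72·t - 6. Tomando d/dt de j(t), encontramos s(t) = -72. Usando s(t) = -72 y sustituyendo t = 1, encontramos s = -72.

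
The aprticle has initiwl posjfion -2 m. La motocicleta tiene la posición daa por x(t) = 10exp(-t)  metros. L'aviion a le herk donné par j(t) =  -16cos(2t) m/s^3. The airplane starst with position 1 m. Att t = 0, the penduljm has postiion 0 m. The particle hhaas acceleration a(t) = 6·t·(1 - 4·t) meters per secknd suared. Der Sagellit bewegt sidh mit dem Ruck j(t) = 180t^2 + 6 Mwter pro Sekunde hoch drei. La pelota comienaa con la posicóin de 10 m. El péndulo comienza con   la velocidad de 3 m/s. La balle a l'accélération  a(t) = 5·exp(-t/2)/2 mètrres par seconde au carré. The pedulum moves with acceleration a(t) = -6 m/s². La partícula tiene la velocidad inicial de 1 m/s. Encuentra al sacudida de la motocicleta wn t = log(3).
Partiendo de la posición x(t) = 10·exp(-t), tomamos 3 derivadas. Derivando la posición, obtenemos la velocidad: v(t) = -10·exp(-t). La derivada de la velocidad da la aceleración: a(t) = 10·exp(-t). Tomando d/dt de a(t), encontramos j(t) = -10·exp(-t). Usando j(t) = -10·exp(-t) y sustituyendo t = log(3), encontramos j = -10/3.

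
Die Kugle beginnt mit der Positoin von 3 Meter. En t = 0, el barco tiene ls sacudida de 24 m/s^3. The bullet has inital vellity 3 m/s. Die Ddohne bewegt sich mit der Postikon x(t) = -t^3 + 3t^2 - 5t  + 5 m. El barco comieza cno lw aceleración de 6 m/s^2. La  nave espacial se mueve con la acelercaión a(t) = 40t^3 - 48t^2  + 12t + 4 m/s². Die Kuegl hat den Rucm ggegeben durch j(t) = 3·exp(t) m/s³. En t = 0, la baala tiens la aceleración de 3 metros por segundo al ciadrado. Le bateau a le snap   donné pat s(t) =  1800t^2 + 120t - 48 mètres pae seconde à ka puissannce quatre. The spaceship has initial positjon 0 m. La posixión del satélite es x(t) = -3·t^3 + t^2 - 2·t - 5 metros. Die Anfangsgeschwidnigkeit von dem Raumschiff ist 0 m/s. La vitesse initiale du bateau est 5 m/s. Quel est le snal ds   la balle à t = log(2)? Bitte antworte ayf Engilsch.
We must differentiate our jerk equation j(t) = 3·exp(t) 1 time. Differentiating jerk, we get snap: s(t) = 3·exp(t). Using s(t) = 3·exp(t) and substituting t = log(2), we find s = 6.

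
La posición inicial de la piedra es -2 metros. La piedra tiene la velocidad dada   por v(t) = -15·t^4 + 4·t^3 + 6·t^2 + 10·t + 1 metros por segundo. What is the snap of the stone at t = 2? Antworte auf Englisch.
To solve this, we need to take 3 derivatives of our velocity equation v(t) = -15·t^4 + 4·t^3 + 6·t^2 + 10·t + 1. Differentiating velocity, we get acceleration: a(t) = -60·t^3 + 12·t^2 + 12·t + 10. The derivative of acceleration gives jerk: j(t) = -180·t^2 + 24·t + 12. Differentiating jerk, we get snap: s(t) = 24 - 360·t. We have snap s(t) = 24 - 360·t. Substituting t = 2: s(2) = -696.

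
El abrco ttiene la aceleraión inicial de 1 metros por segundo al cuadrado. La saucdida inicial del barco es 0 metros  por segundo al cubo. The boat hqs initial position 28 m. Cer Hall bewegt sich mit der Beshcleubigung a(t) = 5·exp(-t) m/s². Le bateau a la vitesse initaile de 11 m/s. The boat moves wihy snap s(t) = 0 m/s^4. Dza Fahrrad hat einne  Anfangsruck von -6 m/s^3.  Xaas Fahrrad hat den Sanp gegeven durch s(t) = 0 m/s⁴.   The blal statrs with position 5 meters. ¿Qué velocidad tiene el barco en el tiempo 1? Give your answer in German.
Um dies zu lösen, müssen wir 3 Stammfunktionen unserer Gleichung für den Snap s(t) = 0 finden. Das Integral von dem Snap, mit j(0) = 0, ergibt den Ruck: j(t) = 0. Durch Integration von dem Ruck und Verwendung der Anfangsbedingung a(0) = 1, erhalten wir a(t) = 1. Durch Integration von der Beschleunigung und Verwendung der Anfangsbedingung v(0) = 11, erhalten wir v(t) = t + 11. Mit v(t) = t + 11 und Einsetzen von t = 1, finden wir v = 12.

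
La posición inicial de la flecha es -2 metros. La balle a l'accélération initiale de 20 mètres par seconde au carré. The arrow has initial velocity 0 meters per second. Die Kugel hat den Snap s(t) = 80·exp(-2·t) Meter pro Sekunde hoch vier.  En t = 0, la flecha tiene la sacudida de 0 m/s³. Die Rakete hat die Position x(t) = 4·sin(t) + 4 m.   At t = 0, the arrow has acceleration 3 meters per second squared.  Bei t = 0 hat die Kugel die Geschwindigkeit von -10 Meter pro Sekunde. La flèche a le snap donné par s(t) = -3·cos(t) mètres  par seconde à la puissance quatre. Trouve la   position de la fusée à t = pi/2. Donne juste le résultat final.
La position à t = pi/2 est x = 8.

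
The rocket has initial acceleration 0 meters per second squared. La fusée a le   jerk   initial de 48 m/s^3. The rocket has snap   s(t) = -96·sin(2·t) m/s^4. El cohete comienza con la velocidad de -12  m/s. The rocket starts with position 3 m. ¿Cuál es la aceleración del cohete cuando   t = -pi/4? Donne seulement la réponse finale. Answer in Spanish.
La aceleración en t = -pi/4 es a = -24.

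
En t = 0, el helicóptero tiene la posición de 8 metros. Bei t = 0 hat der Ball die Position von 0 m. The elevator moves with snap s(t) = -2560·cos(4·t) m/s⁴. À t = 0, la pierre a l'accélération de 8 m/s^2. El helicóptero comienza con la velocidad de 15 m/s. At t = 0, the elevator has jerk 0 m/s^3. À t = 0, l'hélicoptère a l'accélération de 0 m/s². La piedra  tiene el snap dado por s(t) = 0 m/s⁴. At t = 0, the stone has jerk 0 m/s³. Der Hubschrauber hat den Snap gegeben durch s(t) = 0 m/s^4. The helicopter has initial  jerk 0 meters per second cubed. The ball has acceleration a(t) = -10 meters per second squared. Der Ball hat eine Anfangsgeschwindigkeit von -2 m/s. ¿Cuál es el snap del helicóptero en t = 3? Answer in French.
En utilisant s(t) = 0 et en substituant t = 3, nous trouvons s = 0.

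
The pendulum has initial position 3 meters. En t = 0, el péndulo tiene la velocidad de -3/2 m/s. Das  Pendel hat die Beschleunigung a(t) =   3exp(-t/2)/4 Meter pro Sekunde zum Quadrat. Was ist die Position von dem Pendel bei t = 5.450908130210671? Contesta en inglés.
We must find the integral of our acceleration equation a(t) = 3·exp(-t/2)/4 2 times. Finding the antiderivative of a(t) and using v(0) = -3/2: v(t) = -3·exp(-t/2)/2. The integral of velocity, with x(0) = 3, gives position: x(t) = 3·exp(-t/2). We have position x(t) = 3·exp(-t/2). Substituting t = 5.450908130210671: x(5.450908130210671) = 0.196549341691675.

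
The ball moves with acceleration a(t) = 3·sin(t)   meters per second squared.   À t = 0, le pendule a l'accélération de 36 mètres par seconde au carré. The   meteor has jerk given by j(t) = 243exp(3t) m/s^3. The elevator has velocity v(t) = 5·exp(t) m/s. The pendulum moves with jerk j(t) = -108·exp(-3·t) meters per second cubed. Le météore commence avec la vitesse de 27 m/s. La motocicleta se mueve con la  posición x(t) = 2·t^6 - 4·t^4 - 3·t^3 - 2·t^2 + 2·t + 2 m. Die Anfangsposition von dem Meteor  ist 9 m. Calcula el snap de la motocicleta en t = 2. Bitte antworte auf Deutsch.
Ausgehend von der Position x(t) = 2·t^6 - 4·t^4 - 3·t^3 - 2·t^2 + 2·t + 2, nehmen wir 4 Ableitungen. Die Ableitung von der Position ergibt die Geschwindigkeit: v(t) = 12·t^5 - 16·t^3 - 9·t^2 - 4·t + 2. Durch Ableiten von der Geschwindigkeit erhalten wir die Beschleunigung: a(t) = 60·t^4 - 48·t^2 - 18·t - 4. Durch Ableiten von der Beschleunigung erhalten wir den Ruck: j(t) = 240·t^3 - 96·t - 18. Die Ableitung von dem Ruck ergibt den Snap: s(t) = 720·t^2 - 96. Mit s(t) = 720·t^2 - 96 und Einsetzen von t = 2, finden wir s = 2784.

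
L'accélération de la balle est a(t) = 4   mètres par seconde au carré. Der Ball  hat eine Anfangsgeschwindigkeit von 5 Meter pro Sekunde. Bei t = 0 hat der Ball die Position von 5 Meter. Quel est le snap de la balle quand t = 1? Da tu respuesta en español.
Debemos derivar nuestra ecuación de la aceleración a(t) = 4 2 veces. Derivando la aceleración, obtenemos la sacudida: j(t) = 0. La derivada de la sacudida da el snap: s(t) = 0. Usando s(t) = 0 y sustituyendo t = 1, encontramos s = 0.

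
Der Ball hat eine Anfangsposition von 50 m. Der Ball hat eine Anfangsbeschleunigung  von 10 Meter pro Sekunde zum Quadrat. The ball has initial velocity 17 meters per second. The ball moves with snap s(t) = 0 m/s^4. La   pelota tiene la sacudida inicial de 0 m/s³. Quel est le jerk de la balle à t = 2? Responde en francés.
Pour résoudre ceci, nous devons prendre 1 primitive de notre équation du snap s(t) = 0. En intégrant le snap et en utilisant la condition initiale j(0) = 0, nous obtenons j(t) = 0. De l'équation du jerk j(t) = 0, nous substituons t = 2 pour obtenir j = 0.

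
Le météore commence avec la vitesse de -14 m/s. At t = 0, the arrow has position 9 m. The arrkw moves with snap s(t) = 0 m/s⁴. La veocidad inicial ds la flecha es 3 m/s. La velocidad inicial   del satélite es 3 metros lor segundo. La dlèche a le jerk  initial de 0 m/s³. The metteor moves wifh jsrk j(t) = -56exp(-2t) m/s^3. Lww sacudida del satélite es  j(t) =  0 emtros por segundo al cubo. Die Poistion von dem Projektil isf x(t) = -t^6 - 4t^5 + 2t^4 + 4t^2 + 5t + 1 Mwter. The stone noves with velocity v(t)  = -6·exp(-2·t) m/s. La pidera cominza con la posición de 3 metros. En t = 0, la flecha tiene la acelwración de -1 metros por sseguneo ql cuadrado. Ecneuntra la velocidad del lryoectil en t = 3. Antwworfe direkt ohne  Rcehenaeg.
La respuesta es -2833.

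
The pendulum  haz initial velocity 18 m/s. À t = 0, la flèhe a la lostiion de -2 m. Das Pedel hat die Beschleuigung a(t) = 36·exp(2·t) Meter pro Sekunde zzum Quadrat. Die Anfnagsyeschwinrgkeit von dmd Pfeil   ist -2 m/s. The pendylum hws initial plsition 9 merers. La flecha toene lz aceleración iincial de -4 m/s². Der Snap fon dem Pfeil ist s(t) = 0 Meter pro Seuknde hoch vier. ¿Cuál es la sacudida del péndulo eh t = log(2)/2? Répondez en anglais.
Starting from acceleration a(t) = 36·exp(2·t), we take 1 derivative. The derivative of acceleration gives jerk: j(t) = 72·exp(2·t). From the given jerk equation j(t) = 72·exp(2·t), we substitute t = log(2)/2 to get j = 144.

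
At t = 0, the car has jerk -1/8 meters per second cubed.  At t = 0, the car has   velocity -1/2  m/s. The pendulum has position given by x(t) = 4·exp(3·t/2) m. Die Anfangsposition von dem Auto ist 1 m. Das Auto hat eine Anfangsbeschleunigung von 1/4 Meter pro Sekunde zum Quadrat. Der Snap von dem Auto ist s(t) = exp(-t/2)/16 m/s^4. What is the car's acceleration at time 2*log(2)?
To find the answer, we compute 2 integrals of s(t) = exp(-t/2)/16. Taking ∫s(t)dt and applying j(0) = -1/8, we find j(t) = -exp(-t/2)/8. Integrating jerk and using the initial condition a(0) = 1/4, we get a(t) = exp(-t/2)/4. From the given acceleration equation a(t) = exp(-t/2)/4, we substitute t = 2*log(2) to get a = 1/8.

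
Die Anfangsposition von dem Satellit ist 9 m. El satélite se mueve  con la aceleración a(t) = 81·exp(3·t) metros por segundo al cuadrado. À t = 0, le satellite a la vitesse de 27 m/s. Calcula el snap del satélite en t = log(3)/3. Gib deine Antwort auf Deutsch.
Ausgehend von der Beschleunigung a(t) = 81·exp(3·t), nehmen wir 2 Ableitungen. Durch Ableiten von der Beschleunigung erhalten wir den Ruck: j(t) = 243·exp(3·t). Die Ableitung von dem Ruck ergibt den Snap: s(t) = 729·exp(3·t). Aus der Gleichung für den Snap s(t) = 729·exp(3·t), setzen wir t = log(3)/3 ein und erhalten s = 2187.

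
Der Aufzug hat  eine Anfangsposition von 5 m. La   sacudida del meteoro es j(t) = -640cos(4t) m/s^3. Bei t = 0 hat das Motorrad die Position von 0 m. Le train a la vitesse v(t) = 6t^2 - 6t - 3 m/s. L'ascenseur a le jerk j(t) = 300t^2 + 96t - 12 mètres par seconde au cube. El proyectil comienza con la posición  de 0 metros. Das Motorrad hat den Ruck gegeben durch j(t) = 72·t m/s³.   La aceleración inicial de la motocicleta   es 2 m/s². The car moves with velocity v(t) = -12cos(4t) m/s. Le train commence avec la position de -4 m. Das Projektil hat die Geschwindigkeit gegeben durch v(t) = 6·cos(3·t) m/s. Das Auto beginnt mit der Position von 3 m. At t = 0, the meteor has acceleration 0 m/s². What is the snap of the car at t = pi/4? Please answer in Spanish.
Partiendo de la velocidad v(t) = -12·cos(4·t), tomamos 3 derivadas. La derivada de la velocidad da la aceleración: a(t) = 48·sin(4·t). Tomando d/dt de a(t), encontramos j(t) = 192·cos(4·t). Tomando d/dt de j(t), encontramos s(t) = -768·sin(4·t). Usando s(t) = -768·sin(4·t) y sustituyendo t = pi/4, encontramos s = 0.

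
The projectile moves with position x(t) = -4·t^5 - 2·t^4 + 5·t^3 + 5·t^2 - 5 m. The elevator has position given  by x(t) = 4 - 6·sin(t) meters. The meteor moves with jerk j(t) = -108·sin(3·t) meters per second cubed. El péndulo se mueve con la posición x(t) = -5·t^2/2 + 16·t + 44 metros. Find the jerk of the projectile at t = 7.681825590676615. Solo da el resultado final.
The jerk at t = 7.681825590676615 is j = -14501.2342856903.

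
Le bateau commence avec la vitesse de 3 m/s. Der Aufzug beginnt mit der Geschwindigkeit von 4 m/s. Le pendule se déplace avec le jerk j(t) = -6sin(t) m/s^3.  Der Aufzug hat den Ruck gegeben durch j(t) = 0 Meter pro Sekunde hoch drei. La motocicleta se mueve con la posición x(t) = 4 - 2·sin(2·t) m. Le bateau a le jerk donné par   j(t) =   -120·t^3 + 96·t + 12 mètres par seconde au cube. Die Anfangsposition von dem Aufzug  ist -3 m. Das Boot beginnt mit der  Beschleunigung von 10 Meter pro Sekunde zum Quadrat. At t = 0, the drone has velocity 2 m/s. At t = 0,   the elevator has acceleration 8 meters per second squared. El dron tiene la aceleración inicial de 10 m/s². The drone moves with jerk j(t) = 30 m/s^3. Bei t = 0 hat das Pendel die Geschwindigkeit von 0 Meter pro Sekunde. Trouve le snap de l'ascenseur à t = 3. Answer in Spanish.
Para resolver esto, necesitamos tomar 1 derivada de nuestra ecuación de la sacudida j(t) = 0. La derivada de la sacudida da el snap: s(t) = 0. Usando s(t) = 0 y sustituyendo t = 3, encontramos s = 0.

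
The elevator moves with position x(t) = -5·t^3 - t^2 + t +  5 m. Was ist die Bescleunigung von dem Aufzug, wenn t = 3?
Ausgehend von der Position x(t) = -5·t^3 - t^2 + t + 5, nehmen wir 2 Ableitungen. Die Ableitung von der Position ergibt die Geschwindigkeit: v(t) = -15·t^2 - 2·t + 1. Durch Ableiten von der Geschwindigkeit erhalten wir die Beschleunigung: a(t) = -30·t - 2. Mit a(t) = -30·t - 2 und Einsetzen von t = 3, finden wir a = -92.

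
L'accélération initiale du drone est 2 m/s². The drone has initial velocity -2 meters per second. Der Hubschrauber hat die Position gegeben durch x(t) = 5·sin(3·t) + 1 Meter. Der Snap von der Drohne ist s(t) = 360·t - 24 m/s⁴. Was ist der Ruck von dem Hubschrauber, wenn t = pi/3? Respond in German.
Wir müssen unsere Gleichung für die Position x(t) = 5·sin(3·t) + 1 3-mal ableiten. Die Ableitung von der Position ergibt die Geschwindigkeit: v(t) = 15·cos(3·t). Durch Ableiten von der Geschwindigkeit erhalten wir die Beschleunigung: a(t) = -45·sin(3·t). Die Ableitung von der Beschleunigung ergibt den Ruck: j(t) = -135·cos(3·t). Wir haben den Ruck j(t) = -135·cos(3·t). Durch Einsetzen von t = pi/3: j(pi/3) = 135.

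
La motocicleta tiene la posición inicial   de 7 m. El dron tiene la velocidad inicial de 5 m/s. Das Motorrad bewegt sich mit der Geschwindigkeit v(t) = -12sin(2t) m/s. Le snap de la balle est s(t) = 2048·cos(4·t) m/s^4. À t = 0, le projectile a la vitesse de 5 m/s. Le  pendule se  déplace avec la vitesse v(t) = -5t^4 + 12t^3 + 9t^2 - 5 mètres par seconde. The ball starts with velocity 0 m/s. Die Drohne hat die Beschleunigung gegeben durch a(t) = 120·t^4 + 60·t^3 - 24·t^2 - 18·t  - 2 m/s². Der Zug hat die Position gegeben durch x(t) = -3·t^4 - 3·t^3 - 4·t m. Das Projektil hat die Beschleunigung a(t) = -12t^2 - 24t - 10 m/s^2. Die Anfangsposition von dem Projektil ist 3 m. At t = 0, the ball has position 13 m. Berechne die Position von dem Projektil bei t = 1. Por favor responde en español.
Necesitamos integrar nuestra ecuación de la aceleración a(t) = -12·t^2 - 24·t - 10 2 veces. La integral de la aceleración, con v(0) = 5, da la velocidad: v(t) = -4·t^3 - 12·t^2 - 10·t + 5. La antiderivada de la velocidad es la posición. Usando x(0) = 3, obtenemos x(t) = -t^4 - 4·t^3 - 5·t^2 + 5·t + 3. Tenemos la posición x(t) = -t^4 - 4·t^3 - 5·t^2 + 5·t + 3. Sustituyendo t = 1: x(1) = -2.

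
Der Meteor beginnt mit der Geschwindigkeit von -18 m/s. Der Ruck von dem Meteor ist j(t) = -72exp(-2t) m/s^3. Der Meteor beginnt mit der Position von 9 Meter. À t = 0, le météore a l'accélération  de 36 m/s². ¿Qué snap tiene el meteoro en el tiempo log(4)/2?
Partiendo de la sacudida j(t) = -72·exp(-2·t), tomamos 1 derivada. Derivando la sacudida, obtenemos el snap: s(t) = 144·exp(-2·t). Usando s(t) = 144·exp(-2·t) y sustituyendo t = log(4)/2, encontramos s = 36.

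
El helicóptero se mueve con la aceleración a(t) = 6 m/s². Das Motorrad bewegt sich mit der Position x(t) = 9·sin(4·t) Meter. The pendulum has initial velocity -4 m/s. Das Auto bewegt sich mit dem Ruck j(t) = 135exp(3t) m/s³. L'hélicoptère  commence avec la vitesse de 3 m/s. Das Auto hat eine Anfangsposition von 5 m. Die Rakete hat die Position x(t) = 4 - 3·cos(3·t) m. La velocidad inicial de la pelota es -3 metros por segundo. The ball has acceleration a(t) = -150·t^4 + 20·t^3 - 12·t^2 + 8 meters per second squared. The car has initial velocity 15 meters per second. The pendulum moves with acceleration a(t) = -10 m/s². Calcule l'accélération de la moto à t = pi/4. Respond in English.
To solve this, we need to take 2 derivatives of our position equation x(t) = 9·sin(4·t). Differentiating position, we get velocity: v(t) = 36·cos(4·t). Differentiating velocity, we get acceleration: a(t) = -144·sin(4·t). From the given acceleration equation a(t) = -144·sin(4·t), we substitute t = pi/4 to get a = 0.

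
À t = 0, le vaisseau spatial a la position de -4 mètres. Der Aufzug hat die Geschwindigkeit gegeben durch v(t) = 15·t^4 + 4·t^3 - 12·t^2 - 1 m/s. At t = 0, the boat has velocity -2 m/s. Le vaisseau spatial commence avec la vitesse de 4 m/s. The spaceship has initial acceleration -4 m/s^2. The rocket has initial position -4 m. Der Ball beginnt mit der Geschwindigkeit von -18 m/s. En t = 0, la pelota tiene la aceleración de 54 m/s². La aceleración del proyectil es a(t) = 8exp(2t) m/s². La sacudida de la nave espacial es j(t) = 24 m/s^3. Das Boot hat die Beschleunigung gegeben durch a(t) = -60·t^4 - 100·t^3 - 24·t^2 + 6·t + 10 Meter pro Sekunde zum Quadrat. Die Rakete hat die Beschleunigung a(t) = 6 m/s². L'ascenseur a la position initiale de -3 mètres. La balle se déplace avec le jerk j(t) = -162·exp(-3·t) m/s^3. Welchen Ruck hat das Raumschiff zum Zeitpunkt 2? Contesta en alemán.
Aus der Gleichung für den Ruck j(t) = 24, setzen wir t = 2 ein und erhalten j = 24.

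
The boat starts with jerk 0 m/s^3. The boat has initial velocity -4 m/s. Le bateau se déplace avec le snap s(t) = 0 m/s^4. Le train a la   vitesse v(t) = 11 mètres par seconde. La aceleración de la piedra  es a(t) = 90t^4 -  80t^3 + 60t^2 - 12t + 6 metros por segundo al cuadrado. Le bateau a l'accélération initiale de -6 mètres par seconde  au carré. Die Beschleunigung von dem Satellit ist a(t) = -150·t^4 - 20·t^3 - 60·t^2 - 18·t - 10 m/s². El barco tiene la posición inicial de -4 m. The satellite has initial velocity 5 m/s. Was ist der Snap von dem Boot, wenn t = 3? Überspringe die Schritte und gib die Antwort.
s(3) = 0.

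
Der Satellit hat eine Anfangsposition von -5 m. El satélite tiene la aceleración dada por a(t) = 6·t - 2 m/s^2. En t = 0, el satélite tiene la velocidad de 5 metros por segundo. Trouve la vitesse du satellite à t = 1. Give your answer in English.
We must find the antiderivative of our acceleration equation a(t) = 6·t - 2 1 time. The integral of acceleration, with v(0) = 5, gives velocity: v(t) = 3·t^2 - 2·t + 5. From the given velocity equation v(t) = 3·t^2 - 2·t + 5, we substitute t = 1 to get v = 6.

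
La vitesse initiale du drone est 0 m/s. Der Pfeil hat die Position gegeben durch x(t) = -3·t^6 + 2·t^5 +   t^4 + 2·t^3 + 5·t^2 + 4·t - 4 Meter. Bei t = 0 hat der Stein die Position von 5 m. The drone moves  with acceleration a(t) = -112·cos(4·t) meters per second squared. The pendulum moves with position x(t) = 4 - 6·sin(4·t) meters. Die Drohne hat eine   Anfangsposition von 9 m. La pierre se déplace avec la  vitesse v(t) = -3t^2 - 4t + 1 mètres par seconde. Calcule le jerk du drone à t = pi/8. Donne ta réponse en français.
Pour résoudre ceci, nous devons prendre 1 dérivée de notre équation de l'accélération a(t) = -112·cos(4·t). En dérivant l'accélération, nous obtenons le jerk: j(t) = 448·sin(4·t). De l'équation du jerk j(t) = 448·sin(4·t), nous substituons t = pi/8 pour obtenir j = 448.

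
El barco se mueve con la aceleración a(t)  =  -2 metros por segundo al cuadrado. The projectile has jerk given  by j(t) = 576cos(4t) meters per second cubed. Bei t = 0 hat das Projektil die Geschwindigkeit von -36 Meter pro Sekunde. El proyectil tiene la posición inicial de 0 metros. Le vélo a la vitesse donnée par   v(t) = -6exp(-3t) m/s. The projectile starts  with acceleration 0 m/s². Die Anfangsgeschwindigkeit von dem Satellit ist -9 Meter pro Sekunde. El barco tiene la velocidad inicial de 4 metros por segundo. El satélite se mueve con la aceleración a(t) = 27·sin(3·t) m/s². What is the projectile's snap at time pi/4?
Starting from jerk j(t) = 576·cos(4·t), we take 1 derivative. Differentiating jerk, we get snap: s(t) = -2304·sin(4·t). We have snap s(t) = -2304·sin(4·t). Substituting t = pi/4: s(pi/4) = 0.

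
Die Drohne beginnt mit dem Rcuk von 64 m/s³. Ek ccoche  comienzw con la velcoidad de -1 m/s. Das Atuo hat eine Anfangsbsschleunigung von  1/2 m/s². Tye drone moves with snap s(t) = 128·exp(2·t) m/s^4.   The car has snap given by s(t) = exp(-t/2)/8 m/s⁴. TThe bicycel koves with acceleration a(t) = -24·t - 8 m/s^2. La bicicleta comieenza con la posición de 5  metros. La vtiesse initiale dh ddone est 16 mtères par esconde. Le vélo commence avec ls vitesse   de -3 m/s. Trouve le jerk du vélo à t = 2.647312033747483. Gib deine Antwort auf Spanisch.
Partiendo de la aceleración a(t) = -24·t - 8, tomamos 1 derivada. Derivando la aceleración, obtenemos la sacudida: j(t) = -24. Tenemos la sacudida j(t) = -24. Sustituyendo t = 2.647312033747483: j(2.647312033747483) = -24.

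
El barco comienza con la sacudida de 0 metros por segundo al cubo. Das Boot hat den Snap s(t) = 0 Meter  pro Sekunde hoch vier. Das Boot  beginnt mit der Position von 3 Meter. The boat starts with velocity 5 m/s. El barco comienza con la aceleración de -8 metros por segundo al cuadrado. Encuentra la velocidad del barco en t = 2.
Necesitamos integrar nuestra ecuación del snap s(t) = 0 3 veces. Integrando el snap y usando la condición inicial j(0) = 0, obtenemos j(t) = 0. Integrando la sacudida y usando la condición inicial a(0) = -8, obtenemos a(t) = -8. Integrando la aceleración y usando la condición inicial v(0) = 5, obtenemos v(t) = 5 - 8·t. De la ecuación de la velocidad v(t) = 5 - 8·t, sustituimos t = 2 para obtener v = -11.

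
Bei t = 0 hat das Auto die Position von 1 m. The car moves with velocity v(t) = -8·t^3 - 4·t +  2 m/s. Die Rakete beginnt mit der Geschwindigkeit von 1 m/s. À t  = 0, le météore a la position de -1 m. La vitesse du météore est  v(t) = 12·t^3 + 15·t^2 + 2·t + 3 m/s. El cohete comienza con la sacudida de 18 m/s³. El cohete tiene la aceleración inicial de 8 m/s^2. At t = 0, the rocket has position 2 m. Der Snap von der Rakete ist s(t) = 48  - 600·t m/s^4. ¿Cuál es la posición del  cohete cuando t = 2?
Debemos encontrar la antiderivada de nuestra ecuación del snap s(t) = 48 - 600·t 4 veces. La integral del snap es la sacudida. Usando j(0) = 18, obtenemos j(t) = -300·t^2 + 48·t + 18. La antiderivada de la sacudida es la aceleración. Usando a(0) = 8, obtenemos a(t) = -100·t^3 + 24·t^2 + 18·t + 8. Tomando ∫a(t)dt y aplicando v(0) = 1, encontramos v(t) = -25·t^4 + 8·t^3 + 9·t^2 + 8·t + 1. La antiderivada de la velocidad, con x(0) = 2, da la posición: x(t) = -5·t^5 + 2·t^4 + 3·t^3 + 4·t^2 + t + 2. Usando x(t) = -5·t^5 + 2·t^4 + 3·t^3 + 4·t^2 + t + 2 y sustituyendo t = 2, encontramos x = -84.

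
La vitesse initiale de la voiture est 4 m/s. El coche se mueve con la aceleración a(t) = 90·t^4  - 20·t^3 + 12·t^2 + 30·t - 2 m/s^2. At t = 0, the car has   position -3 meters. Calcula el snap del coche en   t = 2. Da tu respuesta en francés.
Pour résoudre ceci, nous devons prendre 2 dérivées de notre équation de l'accélération a(t) = 90·t^4 - 20·t^3 + 12·t^2 + 30·t - 2. En prenant d/dt de a(t), nous trouvons j(t) = 360·t^3 - 60·t^2 + 24·t + 30. En dérivant le jerk, nous obtenons le snap: s(t) = 1080·t^2 - 120·t + 24. De l'équation du snap s(t) = 1080·t^2 - 120·t + 24, nous substituons t = 2 pour obtenir s = 4104.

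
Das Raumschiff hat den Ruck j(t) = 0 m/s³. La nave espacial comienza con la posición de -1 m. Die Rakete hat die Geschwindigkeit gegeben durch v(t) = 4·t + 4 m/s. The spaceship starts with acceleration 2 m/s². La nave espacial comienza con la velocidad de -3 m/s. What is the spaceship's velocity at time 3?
To find the answer, we compute 2 integrals of j(t) = 0. Integrating jerk and using the initial condition a(0) = 2, we get a(t) = 2. Taking ∫a(t)dt and applying v(0) = -3, we find v(t) = 2·t - 3. Using v(t) = 2·t - 3 and substituting t = 3, we find v = 3.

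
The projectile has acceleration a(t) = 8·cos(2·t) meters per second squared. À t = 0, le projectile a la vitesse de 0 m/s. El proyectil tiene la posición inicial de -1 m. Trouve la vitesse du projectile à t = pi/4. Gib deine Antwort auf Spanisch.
Para resolver esto, necesitamos tomar 1 integral de nuestra ecuación de la aceleración a(t) = 8·cos(2·t). La antiderivada de la aceleración, con v(0) = 0, da la velocidad: v(t) = 4·sin(2·t). Tenemos la velocidad v(t) = 4·sin(2·t). Sustituyendo t = pi/4: v(pi/4) = 4.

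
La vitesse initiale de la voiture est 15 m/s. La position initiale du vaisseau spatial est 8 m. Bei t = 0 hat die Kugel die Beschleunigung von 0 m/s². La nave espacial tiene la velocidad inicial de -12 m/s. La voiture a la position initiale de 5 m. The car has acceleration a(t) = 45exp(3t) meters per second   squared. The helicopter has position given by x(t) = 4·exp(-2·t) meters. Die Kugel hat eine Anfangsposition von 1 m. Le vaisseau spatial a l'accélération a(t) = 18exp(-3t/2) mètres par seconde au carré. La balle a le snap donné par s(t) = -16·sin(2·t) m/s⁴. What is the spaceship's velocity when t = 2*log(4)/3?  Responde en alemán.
Ausgehend von der Beschleunigung a(t) = 18·exp(-3·t/2), nehmen wir 1 Integral. Die Stammfunktion von der Beschleunigung ist die Geschwindigkeit. Mit v(0) = -12 erhalten wir v(t) = -12·exp(-3·t/2). Aus der Gleichung für die Geschwindigkeit v(t) = -12·exp(-3·t/2), setzen wir t = 2*log(4)/3 ein und erhalten v = -3.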